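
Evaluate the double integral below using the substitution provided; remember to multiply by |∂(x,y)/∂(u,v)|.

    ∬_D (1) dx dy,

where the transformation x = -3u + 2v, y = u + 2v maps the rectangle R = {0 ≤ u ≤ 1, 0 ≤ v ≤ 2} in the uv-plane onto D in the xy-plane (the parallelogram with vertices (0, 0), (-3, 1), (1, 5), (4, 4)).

Compute the Jacobian determinant of (x, y) with respect to (u, v):

    ∂(x,y)/∂(u,v) = | -3  2 | = (-3)(2) - (2)(1) = -8.
                   | 1  2 |

Its absolute value is |J| = 8 (the area scaling factor).

Substituting x = -3u + 2v, y = u + 2v into the integrand,

    1 → 1,

so the integral becomes

    ∬_R (1) · |J| du dv = ∫_0^1 ∫_0^2 (8) dv du.

Inner (v): 16.
Outer (u): 16.

Therefore ∬_D (1) dx dy = 16.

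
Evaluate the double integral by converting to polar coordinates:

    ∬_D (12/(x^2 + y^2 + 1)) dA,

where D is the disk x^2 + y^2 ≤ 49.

The region D is 0 ≤ r ≤ 7, 0 ≤ θ ≤ 2π in polar coordinates, where x = r cos(θ), y = r sin(θ), and dA = r dr dθ.

Under the substitution, the integrand becomes 12/(r^2 + 1), so

    ∬_D (12/(x^2 + y^2 + 1)) dA = ∫_{0}^{2π} ∫_{0}^{7} (12/(r^2 + 1)) · r dr dθ.

Inner integral (in r): ∫_{0}^{7} (12/(r^2 + 1)) · r dr = log(15625000000).

Outer integral (in θ): ∫_{0}^{2π} (log(15625000000)) dθ = 12π log(50).

Therefore ∬_D (12/(x^2 + y^2 + 1)) dA = 12π log(50).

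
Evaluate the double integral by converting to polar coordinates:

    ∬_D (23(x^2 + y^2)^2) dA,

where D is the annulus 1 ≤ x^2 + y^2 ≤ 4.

The region D is 1 ≤ r ≤ 2, 0 ≤ θ ≤ 2π in polar coordinates, where x = r cos(θ), y = r sin(θ), and dA = r dr dθ.

Under the substitution, the integrand becomes 23r^4, so

    ∬_D (23(x^2 + y^2)^2) dA = ∫_{0}^{2π} ∫_{1}^{2} (23r^4) · r dr dθ.

Inner integral (in r): ∫_{1}^{2} (23r^4) · r dr = 483/2.

Outer integral (in θ): ∫_{0}^{2π} (483/2) dθ = 483π.

Therefore ∬_D (23(x^2 + y^2)^2) dA = 483π.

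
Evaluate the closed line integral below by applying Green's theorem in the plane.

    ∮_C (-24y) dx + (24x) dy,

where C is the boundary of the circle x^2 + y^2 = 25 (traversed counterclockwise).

Green's theorem converts the closed line integral into a double integral over the enclosed region D:

    ∮_C P dx + Q dy = ∬_D (∂Q/∂x - ∂P/∂y) dA.

Here P = -24y, Q = 24x, so

    ∂Q/∂x = 24,    ∂P/∂y = -24,
    ∂Q/∂x - ∂P/∂y = 48.

D is the region x^2 + y^2 ≤ 25. Evaluating the double integral:

In polar coordinates (x = r cos θ, y = r sin θ, dA = r dr dθ) the integrand becomes 48, so

    ∬_D (48) dA = ∫_0^{2π} ∫_0^{5} (48) · r dr dθ.

Inner (r from 0 to 5): 600.
Outer (θ from 0 to 2π): 1200π.

Therefore ∮_C P dx + Q dy = 1200π.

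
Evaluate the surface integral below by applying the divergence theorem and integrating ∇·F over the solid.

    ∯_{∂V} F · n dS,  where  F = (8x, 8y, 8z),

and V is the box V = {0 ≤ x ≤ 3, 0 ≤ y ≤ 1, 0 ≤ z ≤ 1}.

By the divergence theorem,

    ∯_{∂V} F · n dS = ∭_V (∇ · F) dV.

Compute the divergence:
    ∇ · F = ∂F_x/∂x + ∂F_y/∂y + ∂F_z/∂z = 8 + 8 + 8 = 24.

V is a rectangular box, so dV = dx dy dz with 0 ≤ x ≤ 3, 0 ≤ y ≤ 1, 0 ≤ z ≤ 1.

Integrate (24) over V as an iterated integral:

    ∭_V (∇·F) dV = ∫_0^{3} ∫_0^{1} ∫_0^{1} (24) dz dy dx.

Inner (z from 0 to 1): 24.
Middle (y from 0 to 1): 24.
Outer (x from 0 to 3): 72.

Therefore ∯_{∂V} F · n dS = 72.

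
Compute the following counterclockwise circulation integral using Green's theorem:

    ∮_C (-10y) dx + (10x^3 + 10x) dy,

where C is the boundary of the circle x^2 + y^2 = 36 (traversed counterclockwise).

Green's theorem converts the closed line integral into a double integral over the enclosed region D:

    ∮_C P dx + Q dy = ∬_D (∂Q/∂x - ∂P/∂y) dA.

Here P = -10y, Q = 10x^3 + 10x, so

    ∂Q/∂x = 30x^2 + 10,    ∂P/∂y = -10,
    ∂Q/∂x - ∂P/∂y = 30x^2 + 20.

D is the region x^2 + y^2 ≤ 36. Evaluating the double integral:

In polar coordinates (x = r cos θ, y = r sin θ, dA = r dr dθ) the integrand becomes 30r^2cos(θ)^2 + 20, so

    ∬_D (30x^2 + 20) dA = ∫_0^{2π} ∫_0^{6} (30r^2cos(θ)^2 + 20) · r dr dθ.

Inner (r from 0 to 6): 9720cos(θ)^2 + 360.
Outer (θ from 0 to 2π): 10440π.

Therefore ∮_C P dx + Q dy = 10440π.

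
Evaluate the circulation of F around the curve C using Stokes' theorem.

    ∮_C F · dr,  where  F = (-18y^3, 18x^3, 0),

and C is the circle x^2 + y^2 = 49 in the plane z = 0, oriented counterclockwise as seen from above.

Let S be the flat disk x^2 + y^2 ≤ 49 in the plane z = 0, with upward unit normal n̂ = ẑ. By Stokes' theorem,

    ∮_C F · dr = ∬_S (∇ × F) · n̂ dS = ∬_D (curl F)_z dA,

where D is the disk x^2 + y^2 ≤ 49.

Compute the curl of F = (-18y^3, 18x^3, 0):
    (∇ × F)_x = ∂F_z/∂y - ∂F_y/∂z = 0,
    (∇ × F)_y = ∂F_x/∂z - ∂F_z/∂x = 0,
    (∇ × F)_z = ∂F_y/∂x - ∂F_x/∂y = 54x^2 + 54y^2.

On z = 0, (curl F)_z = 54x^2 + 54y^2.

Convert to polar (x = r cos θ, y = r sin θ, dA = r dr dθ); the integrand becomes 54r^2, so

    ∬_D (curl F)_z dA = ∫_0^{2π} ∫_0^{7} (54r^2) · r dr dθ.

Inner (r from 0 to 7): 64827/2.
Outer (θ from 0 to 2π): 64827π.

Therefore ∮_C F · dr = 64827π.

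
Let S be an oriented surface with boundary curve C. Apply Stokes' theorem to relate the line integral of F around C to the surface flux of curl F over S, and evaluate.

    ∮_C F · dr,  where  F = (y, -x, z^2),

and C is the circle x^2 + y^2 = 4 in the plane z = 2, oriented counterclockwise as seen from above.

Let S be the flat disk x^2 + y^2 ≤ 4 in the plane z = 2, with upward unit normal n̂ = ẑ. By Stokes' theorem,

    ∮_C F · dr = ∬_S (∇ × F) · n̂ dS = ∬_D (curl F)_z dA,

where D is the disk x^2 + y^2 ≤ 4.

Compute the curl of F = (y, -x, z^2):
    (∇ × F)_x = ∂F_z/∂y - ∂F_y/∂z = 0,
    (∇ × F)_y = ∂F_x/∂z - ∂F_z/∂x = 0,
    (∇ × F)_z = ∂F_y/∂x - ∂F_x/∂y = -2.

On z = 2, (curl F)_z = -2.

Convert to polar (x = r cos θ, y = r sin θ, dA = r dr dθ); the integrand becomes -2, so

    ∬_D (curl F)_z dA = ∫_0^{2π} ∫_0^{2} (-2) · r dr dθ.

Inner (r from 0 to 2): -4.
Outer (θ from 0 to 2π): -8π.

Therefore ∮_C F · dr = -8π.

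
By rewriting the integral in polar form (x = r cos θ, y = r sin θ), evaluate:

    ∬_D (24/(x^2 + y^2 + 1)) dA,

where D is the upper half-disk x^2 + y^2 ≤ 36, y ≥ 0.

The region D is 0 ≤ r ≤ 6, 0 ≤ θ ≤ π in polar coordinates, where x = r cos(θ), y = r sin(θ), and dA = r dr dθ.

Under the substitution, the integrand becomes 24/(r^2 + 1), so

    ∬_D (24/(x^2 + y^2 + 1)) dA = ∫_{0}^{π} ∫_{0}^{6} (24/(r^2 + 1)) · r dr dθ.

Inner integral (in r): ∫_{0}^{6} (24/(r^2 + 1)) · r dr = log(6582952005840035281).

Outer integral (in θ): ∫_{0}^{π} (log(6582952005840035281)) dθ = log(6582952005840035281^π).

Therefore ∬_D (24/(x^2 + y^2 + 1)) dA = log(6582952005840035281^π).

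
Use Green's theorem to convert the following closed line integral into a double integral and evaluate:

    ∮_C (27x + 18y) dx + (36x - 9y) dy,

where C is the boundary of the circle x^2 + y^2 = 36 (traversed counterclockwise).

Green's theorem converts the closed line integral into a double integral over the enclosed region D:

    ∮_C P dx + Q dy = ∬_D (∂Q/∂x - ∂P/∂y) dA.

Here P = 27x + 18y, Q = 36x - 9y, so

    ∂Q/∂x = 36,    ∂P/∂y = 18,
    ∂Q/∂x - ∂P/∂y = 18.

D is the region x^2 + y^2 ≤ 36. Evaluating the double integral:

In polar coordinates (x = r cos θ, y = r sin θ, dA = r dr dθ) the integrand becomes 18, so

    ∬_D (18) dA = ∫_0^{2π} ∫_0^{6} (18) · r dr dθ.

Inner (r from 0 to 6): 324.
Outer (θ from 0 to 2π): 648π.

Therefore ∮_C P dx + Q dy = 648π.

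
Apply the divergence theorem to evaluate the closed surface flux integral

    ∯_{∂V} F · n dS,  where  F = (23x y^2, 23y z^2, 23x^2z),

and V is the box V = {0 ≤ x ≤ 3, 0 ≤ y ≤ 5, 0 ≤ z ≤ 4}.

By the divergence theorem,

    ∯_{∂V} F · n dS = ∭_V (∇ · F) dV.

Compute the divergence:
    ∇ · F = ∂F_x/∂x + ∂F_y/∂y + ∂F_z/∂z = 23y^2 + 23z^2 + 23x^2 = 23x^2 + 23y^2 + 23z^2.

V is a rectangular box, so dV = dx dy dz with 0 ≤ x ≤ 3, 0 ≤ y ≤ 5, 0 ≤ z ≤ 4.

Integrate (23x^2 + 23y^2 + 23z^2) over V as an iterated integral:

    ∭_V (∇·F) dV = ∫_0^{3} ∫_0^{5} ∫_0^{4} (23x^2 + 23y^2 + 23z^2) dz dy dx.

Inner (z from 0 to 4): 92x^2 + 92y^2 + 1472/3.
Middle (y from 0 to 5): 460x^2 + 18860/3.
Outer (x from 0 to 3): 23000.

Therefore ∯_{∂V} F · n dS = 23000.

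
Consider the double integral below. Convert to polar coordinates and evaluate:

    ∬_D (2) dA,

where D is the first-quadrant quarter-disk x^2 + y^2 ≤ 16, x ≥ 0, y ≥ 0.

The region D is 0 ≤ r ≤ 4, 0 ≤ θ ≤ π/2 in polar coordinates, where x = r cos(θ), y = r sin(θ), and dA = r dr dθ.

Under the substitution, the integrand becomes 2, so

    ∬_D (2) dA = ∫_{0}^{π/2} ∫_{0}^{4} (2) · r dr dθ.

Inner integral (in r): ∫_{0}^{4} (2) · r dr = 16.

Outer integral (in θ): ∫_{0}^{π/2} (16) dθ = 8π.

Therefore ∬_D (2) dA = 8π.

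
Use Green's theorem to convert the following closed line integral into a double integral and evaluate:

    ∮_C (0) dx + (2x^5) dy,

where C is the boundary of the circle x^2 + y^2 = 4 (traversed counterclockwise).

Green's theorem converts the closed line integral into a double integral over the enclosed region D:

    ∮_C P dx + Q dy = ∬_D (∂Q/∂x - ∂P/∂y) dA.

Here P = 0, Q = 2x^5, so

    ∂Q/∂x = 10x^4,    ∂P/∂y = 0,
    ∂Q/∂x - ∂P/∂y = 10x^4.

D is the region x^2 + y^2 ≤ 4. Evaluating the double integral:

In polar coordinates (x = r cos θ, y = r sin θ, dA = r dr dθ) the integrand becomes 10r^4cos(θ)^4, so

    ∬_D (10x^4) dA = ∫_0^{2π} ∫_0^{2} (10r^4cos(θ)^4) · r dr dθ.

Inner (r from 0 to 2): 320cos(θ)^4/3.
Outer (θ from 0 to 2π): 80π.

Therefore ∮_C P dx + Q dy = 80π.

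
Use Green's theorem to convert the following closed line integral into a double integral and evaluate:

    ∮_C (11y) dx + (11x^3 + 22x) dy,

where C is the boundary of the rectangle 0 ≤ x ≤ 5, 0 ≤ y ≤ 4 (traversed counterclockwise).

Green's theorem converts the closed line integral into a double integral over the enclosed region D:

    ∮_C P dx + Q dy = ∬_D (∂Q/∂x - ∂P/∂y) dA.

Here P = 11y, Q = 11x^3 + 22x, so

    ∂Q/∂x = 33x^2 + 22,    ∂P/∂y = 11,
    ∂Q/∂x - ∂P/∂y = 33x^2 + 11.

D is the region 0 ≤ x ≤ 5, 0 ≤ y ≤ 4. Evaluating the double integral:

    ∬_D (33x^2 + 11) dA = ∫_0^{5} ∫_0^{4} (33x^2 + 11) dy dx.

Inner (y from 0 to 4): 132x^2 + 44.
Outer (x from 0 to 5): 5720.

Therefore ∮_C P dx + Q dy = 5720.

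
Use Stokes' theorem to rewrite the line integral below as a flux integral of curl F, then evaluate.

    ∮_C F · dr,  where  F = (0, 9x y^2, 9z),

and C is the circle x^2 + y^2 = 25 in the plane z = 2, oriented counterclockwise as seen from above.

Let S be the flat disk x^2 + y^2 ≤ 25 in the plane z = 2, with upward unit normal n̂ = ẑ. By Stokes' theorem,

    ∮_C F · dr = ∬_S (∇ × F) · n̂ dS = ∬_D (curl F)_z dA,

where D is the disk x^2 + y^2 ≤ 25.

Compute the curl of F = (0, 9x y^2, 9z):
    (∇ × F)_x = ∂F_z/∂y - ∂F_y/∂z = 0,
    (∇ × F)_y = ∂F_x/∂z - ∂F_z/∂x = 0,
    (∇ × F)_z = ∂F_y/∂x - ∂F_x/∂y = 9y^2.

On z = 2, (curl F)_z = 9y^2.

Convert to polar (x = r cos θ, y = r sin θ, dA = r dr dθ); the integrand becomes 9r^2sin(θ)^2, so

    ∬_D (curl F)_z dA = ∫_0^{2π} ∫_0^{5} (9r^2sin(θ)^2) · r dr dθ.

Inner (r from 0 to 5): 5625sin(θ)^2/4.
Outer (θ from 0 to 2π): 5625π/4.

Therefore ∮_C F · dr = 5625π/4.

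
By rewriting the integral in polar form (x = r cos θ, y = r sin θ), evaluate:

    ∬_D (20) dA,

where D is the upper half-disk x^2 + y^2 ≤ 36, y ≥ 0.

The region D is 0 ≤ r ≤ 6, 0 ≤ θ ≤ π in polar coordinates, where x = r cos(θ), y = r sin(θ), and dA = r dr dθ.

Under the substitution, the integrand becomes 20, so

    ∬_D (20) dA = ∫_{0}^{π} ∫_{0}^{6} (20) · r dr dθ.

Inner integral (in r): ∫_{0}^{6} (20) · r dr = 360.

Outer integral (in θ): ∫_{0}^{π} (360) dθ = 360π.

Therefore ∬_D (20) dA = 360π.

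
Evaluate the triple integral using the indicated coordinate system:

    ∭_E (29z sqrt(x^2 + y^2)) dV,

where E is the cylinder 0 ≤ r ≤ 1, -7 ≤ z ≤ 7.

In cylindrical coordinates, x = r cos(θ), y = r sin(θ), z = z, and dV = r dr dθ dz.

The integrand becomes 29r z, so

    ∭_E (29z sqrt(x^2 + y^2)) dV = ∫_{0}^{2π} ∫_{0}^{1} ∫_{-7}^{7} (29r z) · r dz dr dθ.

Inner (z): 0.
Middle (r from 0 to 1): 0.
Outer (θ): 0.

Therefore the triple integral equals 0.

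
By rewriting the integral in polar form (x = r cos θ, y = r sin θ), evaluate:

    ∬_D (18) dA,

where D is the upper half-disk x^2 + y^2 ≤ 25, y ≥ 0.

The region D is 0 ≤ r ≤ 5, 0 ≤ θ ≤ π in polar coordinates, where x = r cos(θ), y = r sin(θ), and dA = r dr dθ.

Under the substitution, the integrand becomes 18, so

    ∬_D (18) dA = ∫_{0}^{π} ∫_{0}^{5} (18) · r dr dθ.

Inner integral (in r): ∫_{0}^{5} (18) · r dr = 225.

Outer integral (in θ): ∫_{0}^{π} (225) dθ = 225π.

Therefore ∬_D (18) dA = 225π.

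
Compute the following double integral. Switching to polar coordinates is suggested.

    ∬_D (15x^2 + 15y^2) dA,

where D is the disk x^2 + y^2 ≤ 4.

The region D is 0 ≤ r ≤ 2, 0 ≤ θ ≤ 2π in polar coordinates, where x = r cos(θ), y = r sin(θ), and dA = r dr dθ.

Under the substitution, the integrand becomes 15r^2, so

    ∬_D (15x^2 + 15y^2) dA = ∫_{0}^{2π} ∫_{0}^{2} (15r^2) · r dr dθ.

Inner integral (in r): ∫_{0}^{2} (15r^2) · r dr = 60.

Outer integral (in θ): ∫_{0}^{2π} (60) dθ = 120π.

Therefore ∬_D (15x^2 + 15y^2) dA = 120π.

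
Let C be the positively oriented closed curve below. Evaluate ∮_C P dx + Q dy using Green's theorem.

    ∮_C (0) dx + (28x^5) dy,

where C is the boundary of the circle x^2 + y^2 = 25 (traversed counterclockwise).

Green's theorem converts the closed line integral into a double integral over the enclosed region D:

    ∮_C P dx + Q dy = ∬_D (∂Q/∂x - ∂P/∂y) dA.

Here P = 0, Q = 28x^5, so

    ∂Q/∂x = 140x^4,    ∂P/∂y = 0,
    ∂Q/∂x - ∂P/∂y = 140x^4.

D is the region x^2 + y^2 ≤ 25. Evaluating the double integral:

In polar coordinates (x = r cos θ, y = r sin θ, dA = r dr dθ) the integrand becomes 140r^4cos(θ)^4, so

    ∬_D (140x^4) dA = ∫_0^{2π} ∫_0^{5} (140r^4cos(θ)^4) · r dr dθ.

Inner (r from 0 to 5): 1093750cos(θ)^4/3.
Outer (θ from 0 to 2π): 546875π/2.

Therefore ∮_C P dx + Q dy = 546875π/2.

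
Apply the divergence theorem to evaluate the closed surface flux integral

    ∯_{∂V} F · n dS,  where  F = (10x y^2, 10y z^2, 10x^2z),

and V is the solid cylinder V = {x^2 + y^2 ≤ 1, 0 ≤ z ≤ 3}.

By the divergence theorem,

    ∯_{∂V} F · n dS = ∭_V (∇ · F) dV.

Compute the divergence:
    ∇ · F = ∂F_x/∂x + ∂F_y/∂y + ∂F_z/∂z = 10y^2 + 10z^2 + 10x^2 = 10x^2 + 10y^2 + 10z^2.

In cylindrical coordinates, x = r cos(θ), y = r sin(θ), z = z, dV = r dr dθ dz, with 0 ≤ r ≤ 1, 0 ≤ θ ≤ 2π, 0 ≤ z ≤ 3.

The integrand, after substitution and multiplying by the volume element, becomes (10r^2 + 10z^2) · r, so

    ∭_V (∇·F) dV = ∫_0^{2π} ∫_0^{1} ∫_0^{3} (10r^2 + 10z^2) · r dz dr dθ.

Inner (z from 0 to 3): 30r (r^2 + 3).
Middle (r from 0 to 1): 105/2.
Outer (θ from 0 to 2π): 105π.

Therefore ∯_{∂V} F · n dS = 105π.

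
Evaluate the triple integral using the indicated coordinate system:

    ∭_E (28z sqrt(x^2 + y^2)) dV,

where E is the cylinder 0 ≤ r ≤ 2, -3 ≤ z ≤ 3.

In cylindrical coordinates, x = r cos(θ), y = r sin(θ), z = z, and dV = r dr dθ dz.

The integrand becomes 28r z, so

    ∭_E (28z sqrt(x^2 + y^2)) dV = ∫_{0}^{2π} ∫_{0}^{2} ∫_{-3}^{3} (28r z) · r dz dr dθ.

Inner (z): 0.
Middle (r from 0 to 2): 0.
Outer (θ): 0.

Therefore the triple integral equals 0.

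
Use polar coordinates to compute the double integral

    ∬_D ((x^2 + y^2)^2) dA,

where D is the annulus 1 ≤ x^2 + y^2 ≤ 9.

The region D is 1 ≤ r ≤ 3, 0 ≤ θ ≤ 2π in polar coordinates, where x = r cos(θ), y = r sin(θ), and dA = r dr dθ.

Under the substitution, the integrand becomes r^4, so

    ∬_D ((x^2 + y^2)^2) dA = ∫_{0}^{2π} ∫_{1}^{3} (r^4) · r dr dθ.

Inner integral (in r): ∫_{1}^{3} (r^4) · r dr = 364/3.

Outer integral (in θ): ∫_{0}^{2π} (364/3) dθ = 728π/3.

Therefore ∬_D ((x^2 + y^2)^2) dA = 728π/3.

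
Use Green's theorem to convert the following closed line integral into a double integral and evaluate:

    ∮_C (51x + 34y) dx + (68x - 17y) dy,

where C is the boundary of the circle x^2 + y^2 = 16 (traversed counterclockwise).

Green's theorem converts the closed line integral into a double integral over the enclosed region D:

    ∮_C P dx + Q dy = ∬_D (∂Q/∂x - ∂P/∂y) dA.

Here P = 51x + 34y, Q = 68x - 17y, so

    ∂Q/∂x = 68,    ∂P/∂y = 34,
    ∂Q/∂x - ∂P/∂y = 34.

D is the region x^2 + y^2 ≤ 16. Evaluating the double integral:

In polar coordinates (x = r cos θ, y = r sin θ, dA = r dr dθ) the integrand becomes 34, so

    ∬_D (34) dA = ∫_0^{2π} ∫_0^{4} (34) · r dr dθ.

Inner (r from 0 to 4): 272.
Outer (θ from 0 to 2π): 544π.

Therefore ∮_C P dx + Q dy = 544π.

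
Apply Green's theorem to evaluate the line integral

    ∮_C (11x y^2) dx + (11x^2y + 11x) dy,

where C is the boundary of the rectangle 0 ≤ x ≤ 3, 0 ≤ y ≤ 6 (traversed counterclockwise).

Green's theorem converts the closed line integral into a double integral over the enclosed region D:

    ∮_C P dx + Q dy = ∬_D (∂Q/∂x - ∂P/∂y) dA.

Here P = 11x y^2, Q = 11x^2y + 11x, so

    ∂Q/∂x = 22x y + 11,    ∂P/∂y = 22x y,
    ∂Q/∂x - ∂P/∂y = 11.

D is the region 0 ≤ x ≤ 3, 0 ≤ y ≤ 6. Evaluating the double integral:

    ∬_D (11) dA = ∫_0^{3} ∫_0^{6} (11) dy dx.

Inner (y from 0 to 6): 66.
Outer (x from 0 to 3): 198.

Therefore ∮_C P dx + Q dy = 198.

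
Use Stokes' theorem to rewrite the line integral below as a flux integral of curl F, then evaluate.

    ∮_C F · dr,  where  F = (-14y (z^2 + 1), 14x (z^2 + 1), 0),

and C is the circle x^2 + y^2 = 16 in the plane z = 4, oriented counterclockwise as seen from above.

Let S be the flat disk x^2 + y^2 ≤ 16 in the plane z = 4, with upward unit normal n̂ = ẑ. By Stokes' theorem,

    ∮_C F · dr = ∬_S (∇ × F) · n̂ dS = ∬_D (curl F)_z dA,

where D is the disk x^2 + y^2 ≤ 16.

Compute the curl of F = (-14y (z^2 + 1), 14x (z^2 + 1), 0):
    (∇ × F)_x = ∂F_z/∂y - ∂F_y/∂z = -28x z,
    (∇ × F)_y = ∂F_x/∂z - ∂F_z/∂x = -28y z,
    (∇ × F)_z = ∂F_y/∂x - ∂F_x/∂y = 28z^2 + 28.

On z = 4, (curl F)_z = 476.

Convert to polar (x = r cos θ, y = r sin θ, dA = r dr dθ); the integrand becomes 476, so

    ∬_D (curl F)_z dA = ∫_0^{2π} ∫_0^{4} (476) · r dr dθ.

Inner (r from 0 to 4): 3808.
Outer (θ from 0 to 2π): 7616π.

Therefore ∮_C F · dr = 7616π.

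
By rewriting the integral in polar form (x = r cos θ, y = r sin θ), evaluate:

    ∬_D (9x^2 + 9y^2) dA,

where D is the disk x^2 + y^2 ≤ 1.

The region D is 0 ≤ r ≤ 1, 0 ≤ θ ≤ 2π in polar coordinates, where x = r cos(θ), y = r sin(θ), and dA = r dr dθ.

Under the substitution, the integrand becomes 9r^2, so

    ∬_D (9x^2 + 9y^2) dA = ∫_{0}^{2π} ∫_{0}^{1} (9r^2) · r dr dθ.

Inner integral (in r): ∫_{0}^{1} (9r^2) · r dr = 9/4.

Outer integral (in θ): ∫_{0}^{2π} (9/4) dθ = 9π/2.

Therefore ∬_D (9x^2 + 9y^2) dA = 9π/2.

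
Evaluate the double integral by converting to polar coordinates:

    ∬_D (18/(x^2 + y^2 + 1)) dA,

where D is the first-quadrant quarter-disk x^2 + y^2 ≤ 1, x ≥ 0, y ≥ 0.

The region D is 0 ≤ r ≤ 1, 0 ≤ θ ≤ π/2 in polar coordinates, where x = r cos(θ), y = r sin(θ), and dA = r dr dθ.

Under the substitution, the integrand becomes 18/(r^2 + 1), so

    ∬_D (18/(x^2 + y^2 + 1)) dA = ∫_{0}^{π/2} ∫_{0}^{1} (18/(r^2 + 1)) · r dr dθ.

Inner integral (in r): ∫_{0}^{1} (18/(r^2 + 1)) · r dr = log(512).

Outer integral (in θ): ∫_{0}^{π/2} (log(512)) dθ = log(512^(π/2)).

Therefore ∬_D (18/(x^2 + y^2 + 1)) dA = log(512^(π/2)).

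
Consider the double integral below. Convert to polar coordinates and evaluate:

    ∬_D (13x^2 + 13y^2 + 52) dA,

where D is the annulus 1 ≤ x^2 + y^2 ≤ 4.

The region D is 1 ≤ r ≤ 2, 0 ≤ θ ≤ 2π in polar coordinates, where x = r cos(θ), y = r sin(θ), and dA = r dr dθ.

Under the substitution, the integrand becomes 13r^2 + 52, so

    ∬_D (13x^2 + 13y^2 + 52) dA = ∫_{0}^{2π} ∫_{1}^{2} (13r^2 + 52) · r dr dθ.

Inner integral (in r): ∫_{1}^{2} (13r^2 + 52) · r dr = 507/4.

Outer integral (in θ): ∫_{0}^{2π} (507/4) dθ = 507π/2.

Therefore ∬_D (13x^2 + 13y^2 + 52) dA = 507π/2.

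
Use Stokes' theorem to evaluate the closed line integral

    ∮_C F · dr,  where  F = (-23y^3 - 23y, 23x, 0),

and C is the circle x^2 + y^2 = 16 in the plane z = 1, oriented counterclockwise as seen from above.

Let S be the flat disk x^2 + y^2 ≤ 16 in the plane z = 1, with upward unit normal n̂ = ẑ. By Stokes' theorem,

    ∮_C F · dr = ∬_S (∇ × F) · n̂ dS = ∬_D (curl F)_z dA,

where D is the disk x^2 + y^2 ≤ 16.

Compute the curl of F = (-23y^3 - 23y, 23x, 0):
    (∇ × F)_x = ∂F_z/∂y - ∂F_y/∂z = 0,
    (∇ × F)_y = ∂F_x/∂z - ∂F_z/∂x = 0,
    (∇ × F)_z = ∂F_y/∂x - ∂F_x/∂y = 69y^2 + 46.

On z = 1, (curl F)_z = 69y^2 + 46.

Convert to polar (x = r cos θ, y = r sin θ, dA = r dr dθ); the integrand becomes 69r^2sin(θ)^2 + 46, so

    ∬_D (curl F)_z dA = ∫_0^{2π} ∫_0^{4} (69r^2sin(θ)^2 + 46) · r dr dθ.

Inner (r from 0 to 4): 4416sin(θ)^2 + 368.
Outer (θ from 0 to 2π): 5152π.

Therefore ∮_C F · dr = 5152π.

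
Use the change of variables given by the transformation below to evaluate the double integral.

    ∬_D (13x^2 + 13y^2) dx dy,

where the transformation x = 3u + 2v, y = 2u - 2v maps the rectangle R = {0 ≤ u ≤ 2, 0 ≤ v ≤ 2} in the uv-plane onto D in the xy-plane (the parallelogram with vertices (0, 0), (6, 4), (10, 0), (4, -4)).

Compute the Jacobian determinant of (x, y) with respect to (u, v):

    ∂(x,y)/∂(u,v) = | 3  2 | = (3)(-2) - (2)(2) = -10.
                   | 2  -2 |

Its absolute value is |J| = 10 (the area scaling factor).

Substituting x = 3u + 2v, y = 2u - 2v into the integrand,

    13x^2 + 13y^2 → 169u^2 + 52u v + 104v^2,

so the integral becomes

    ∬_R (169u^2 + 52u v + 104v^2) · |J| du dv = ∫_0^2 ∫_0^2 (1690u^2 + 520u v + 1040v^2) dv du.

Inner (v): 3380u^2 + 1040u + 8320/3.
Outer (u): 16640.

Therefore ∬_D (13x^2 + 13y^2) dx dy = 16640.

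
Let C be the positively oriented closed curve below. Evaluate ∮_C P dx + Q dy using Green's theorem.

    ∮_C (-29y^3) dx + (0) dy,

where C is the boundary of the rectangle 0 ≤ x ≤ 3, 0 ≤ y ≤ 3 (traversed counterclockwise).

Green's theorem converts the closed line integral into a double integral over the enclosed region D:

    ∮_C P dx + Q dy = ∬_D (∂Q/∂x - ∂P/∂y) dA.

Here P = -29y^3, Q = 0, so

    ∂Q/∂x = 0,    ∂P/∂y = -87y^2,
    ∂Q/∂x - ∂P/∂y = 87y^2.

D is the region 0 ≤ x ≤ 3, 0 ≤ y ≤ 3. Evaluating the double integral:

    ∬_D (87y^2) dA = ∫_0^{3} ∫_0^{3} (87y^2) dy dx.

Inner (y from 0 to 3): 783.
Outer (x from 0 to 3): 2349.

Therefore ∮_C P dx + Q dy = 2349.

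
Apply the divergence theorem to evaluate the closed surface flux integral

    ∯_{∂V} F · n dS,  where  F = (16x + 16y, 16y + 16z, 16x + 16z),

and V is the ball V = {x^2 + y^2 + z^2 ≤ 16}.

By the divergence theorem,

    ∯_{∂V} F · n dS = ∭_V (∇ · F) dV.

Compute the divergence:
    ∇ · F = ∂F_x/∂x + ∂F_y/∂y + ∂F_z/∂z = 16 + 16 + 16 = 48.

In spherical coordinates, x = ρ sin(φ) cos(θ), y = ρ sin(φ) sin(θ), z = ρ cos(φ), dV = ρ^2 sin(φ) dρ dφ dθ, with 0 ≤ ρ ≤ 4, 0 ≤ φ ≤ π, 0 ≤ θ ≤ 2π.

The integrand, after substitution and multiplying by the volume element, becomes (48) · ρ^2 sin(φ), so

    ∭_V (∇·F) dV = ∫_0^{2π} ∫_0^{π} ∫_0^{4} (48) · ρ^2 sin(φ) dρ dφ dθ.

Inner (ρ from 0 to 4): 1024sin(φ).
Middle (φ from 0 to π): 2048.
Outer (θ from 0 to 2π): 4096π.

Therefore ∯_{∂V} F · n dS = 4096π.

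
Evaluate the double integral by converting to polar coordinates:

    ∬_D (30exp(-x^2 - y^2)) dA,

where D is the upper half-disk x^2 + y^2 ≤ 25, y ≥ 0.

The region D is 0 ≤ r ≤ 5, 0 ≤ θ ≤ π in polar coordinates, where x = r cos(θ), y = r sin(θ), and dA = r dr dθ.

Under the substitution, the integrand becomes 30exp(-r^2), so

    ∬_D (30exp(-x^2 - y^2)) dA = ∫_{0}^{π} ∫_{0}^{5} (30exp(-r^2)) · r dr dθ.

Inner integral (in r): ∫_{0}^{5} (30exp(-r^2)) · r dr = 15 - 15exp(-25).

Outer integral (in θ): ∫_{0}^{π} (15 - 15exp(-25)) dθ = -15π exp(-25) + 15π.

Therefore ∬_D (30exp(-x^2 - y^2)) dA = -15π exp(-25) + 15π.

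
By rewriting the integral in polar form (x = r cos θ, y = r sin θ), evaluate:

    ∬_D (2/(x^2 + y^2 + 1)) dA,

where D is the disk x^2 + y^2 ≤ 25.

The region D is 0 ≤ r ≤ 5, 0 ≤ θ ≤ 2π in polar coordinates, where x = r cos(θ), y = r sin(θ), and dA = r dr dθ.

Under the substitution, the integrand becomes 2/(r^2 + 1), so

    ∬_D (2/(x^2 + y^2 + 1)) dA = ∫_{0}^{2π} ∫_{0}^{5} (2/(r^2 + 1)) · r dr dθ.

Inner integral (in r): ∫_{0}^{5} (2/(r^2 + 1)) · r dr = log(26).

Outer integral (in θ): ∫_{0}^{2π} (log(26)) dθ = 2π log(26).

Therefore ∬_D (2/(x^2 + y^2 + 1)) dA = 2π log(26).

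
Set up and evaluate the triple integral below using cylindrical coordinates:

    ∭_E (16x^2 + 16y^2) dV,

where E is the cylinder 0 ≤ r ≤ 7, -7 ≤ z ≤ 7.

In cylindrical coordinates, x = r cos(θ), y = r sin(θ), z = z, and dV = r dr dθ dz.

The integrand becomes 16r^2, so

    ∭_E (16x^2 + 16y^2) dV = ∫_{0}^{2π} ∫_{0}^{7} ∫_{-7}^{7} (16r^2) · r dz dr dθ.

Inner (z): 224r^3.
Middle (r from 0 to 7): 134456.
Outer (θ): 268912π.

Therefore the triple integral equals 268912π.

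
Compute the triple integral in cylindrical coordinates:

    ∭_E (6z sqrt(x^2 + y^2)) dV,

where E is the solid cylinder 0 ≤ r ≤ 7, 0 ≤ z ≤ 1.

In cylindrical coordinates, x = r cos(θ), y = r sin(θ), z = z, and dV = r dr dθ dz.

The integrand becomes 6r z, so

    ∭_E (6z sqrt(x^2 + y^2)) dV = ∫_{0}^{2π} ∫_{0}^{7} ∫_{0}^{1} (6r z) · r dz dr dθ.

Inner (z): 3r^2.
Middle (r from 0 to 7): 343.
Outer (θ): 686π.

Therefore the triple integral equals 686π.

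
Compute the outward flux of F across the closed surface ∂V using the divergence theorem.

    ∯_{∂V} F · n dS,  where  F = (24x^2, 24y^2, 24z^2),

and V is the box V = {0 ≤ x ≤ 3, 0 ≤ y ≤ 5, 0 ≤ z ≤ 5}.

By the divergence theorem,

    ∯_{∂V} F · n dS = ∭_V (∇ · F) dV.

Compute the divergence:
    ∇ · F = ∂F_x/∂x + ∂F_y/∂y + ∂F_z/∂z = 48x + 48y + 48z.

V is a rectangular box, so dV = dx dy dz with 0 ≤ x ≤ 3, 0 ≤ y ≤ 5, 0 ≤ z ≤ 5.

Integrate (48x + 48y + 48z) over V as an iterated integral:

    ∭_V (∇·F) dV = ∫_0^{3} ∫_0^{5} ∫_0^{5} (48x + 48y + 48z) dz dy dx.

Inner (z from 0 to 5): 240x + 240y + 600.
Middle (y from 0 to 5): 1200x + 6000.
Outer (x from 0 to 3): 23400.

Therefore ∯_{∂V} F · n dS = 23400.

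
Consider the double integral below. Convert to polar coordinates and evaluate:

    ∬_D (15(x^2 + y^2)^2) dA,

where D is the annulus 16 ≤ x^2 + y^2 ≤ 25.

The region D is 4 ≤ r ≤ 5, 0 ≤ θ ≤ 2π in polar coordinates, where x = r cos(θ), y = r sin(θ), and dA = r dr dθ.

Under the substitution, the integrand becomes 15r^4, so

    ∬_D (15(x^2 + y^2)^2) dA = ∫_{0}^{2π} ∫_{4}^{5} (15r^4) · r dr dθ.

Inner integral (in r): ∫_{4}^{5} (15r^4) · r dr = 57645/2.

Outer integral (in θ): ∫_{0}^{2π} (57645/2) dθ = 57645π.

Therefore ∬_D (15(x^2 + y^2)^2) dA = 57645π.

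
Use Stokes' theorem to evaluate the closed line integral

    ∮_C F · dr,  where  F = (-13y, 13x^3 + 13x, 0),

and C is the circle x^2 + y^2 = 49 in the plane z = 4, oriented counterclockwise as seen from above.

Let S be the flat disk x^2 + y^2 ≤ 49 in the plane z = 4, with upward unit normal n̂ = ẑ. By Stokes' theorem,

    ∮_C F · dr = ∬_S (∇ × F) · n̂ dS = ∬_D (curl F)_z dA,

where D is the disk x^2 + y^2 ≤ 49.

Compute the curl of F = (-13y, 13x^3 + 13x, 0):
    (∇ × F)_x = ∂F_z/∂y - ∂F_y/∂z = 0,
    (∇ × F)_y = ∂F_x/∂z - ∂F_z/∂x = 0,
    (∇ × F)_z = ∂F_y/∂x - ∂F_x/∂y = 39x^2 + 26.

On z = 4, (curl F)_z = 39x^2 + 26.

Convert to polar (x = r cos θ, y = r sin θ, dA = r dr dθ); the integrand becomes 39r^2cos(θ)^2 + 26, so

    ∬_D (curl F)_z dA = ∫_0^{2π} ∫_0^{7} (39r^2cos(θ)^2 + 26) · r dr dθ.

Inner (r from 0 to 7): 93639cos(θ)^2/4 + 637.
Outer (θ from 0 to 2π): 98735π/4.

Therefore ∮_C F · dr = 98735π/4.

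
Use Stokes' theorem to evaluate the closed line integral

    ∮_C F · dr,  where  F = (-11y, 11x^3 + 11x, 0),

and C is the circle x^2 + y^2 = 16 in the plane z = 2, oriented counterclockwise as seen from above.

Let S be the flat disk x^2 + y^2 ≤ 16 in the plane z = 2, with upward unit normal n̂ = ẑ. By Stokes' theorem,

    ∮_C F · dr = ∬_S (∇ × F) · n̂ dS = ∬_D (curl F)_z dA,

where D is the disk x^2 + y^2 ≤ 16.

Compute the curl of F = (-11y, 11x^3 + 11x, 0):
    (∇ × F)_x = ∂F_z/∂y - ∂F_y/∂z = 0,
    (∇ × F)_y = ∂F_x/∂z - ∂F_z/∂x = 0,
    (∇ × F)_z = ∂F_y/∂x - ∂F_x/∂y = 33x^2 + 22.

On z = 2, (curl F)_z = 33x^2 + 22.

Convert to polar (x = r cos θ, y = r sin θ, dA = r dr dθ); the integrand becomes 33r^2cos(θ)^2 + 22, so

    ∬_D (curl F)_z dA = ∫_0^{2π} ∫_0^{4} (33r^2cos(θ)^2 + 22) · r dr dθ.

Inner (r from 0 to 4): 2112cos(θ)^2 + 176.
Outer (θ from 0 to 2π): 2464π.

Therefore ∮_C F · dr = 2464π.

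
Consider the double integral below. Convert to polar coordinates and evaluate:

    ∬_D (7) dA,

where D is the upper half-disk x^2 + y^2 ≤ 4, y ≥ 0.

The region D is 0 ≤ r ≤ 2, 0 ≤ θ ≤ π in polar coordinates, where x = r cos(θ), y = r sin(θ), and dA = r dr dθ.

Under the substitution, the integrand becomes 7, so

    ∬_D (7) dA = ∫_{0}^{π} ∫_{0}^{2} (7) · r dr dθ.

Inner integral (in r): ∫_{0}^{2} (7) · r dr = 14.

Outer integral (in θ): ∫_{0}^{π} (14) dθ = 14π.

Therefore ∬_D (7) dA = 14π.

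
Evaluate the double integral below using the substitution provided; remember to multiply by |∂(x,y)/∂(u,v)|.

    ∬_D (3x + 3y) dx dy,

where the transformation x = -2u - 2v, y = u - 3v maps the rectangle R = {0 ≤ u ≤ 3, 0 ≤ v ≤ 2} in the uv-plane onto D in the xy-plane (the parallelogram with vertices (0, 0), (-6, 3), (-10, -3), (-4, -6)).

Compute the Jacobian determinant of (x, y) with respect to (u, v):

    ∂(x,y)/∂(u,v) = | -2  -2 | = (-2)(-3) - (-2)(1) = 8.
                   | 1  -3 |

Its absolute value is |J| = 8 (the area scaling factor).

Substituting x = -2u - 2v, y = u - 3v into the integrand,

    3x + 3y → -3u - 15v,

so the integral becomes

    ∬_R (-3u - 15v) · |J| du dv = ∫_0^3 ∫_0^2 (-24u - 120v) dv du.

Inner (v): -48u - 240.
Outer (u): -936.

Therefore ∬_D (3x + 3y) dx dy = -936.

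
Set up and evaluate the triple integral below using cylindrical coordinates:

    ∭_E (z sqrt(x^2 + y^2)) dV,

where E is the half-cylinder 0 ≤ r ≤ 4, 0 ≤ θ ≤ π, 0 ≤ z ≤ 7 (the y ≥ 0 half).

In cylindrical coordinates, x = r cos(θ), y = r sin(θ), z = z, and dV = r dr dθ dz.

The integrand becomes r z, so

    ∭_E (z sqrt(x^2 + y^2)) dV = ∫_{0}^{π} ∫_{0}^{4} ∫_{0}^{7} (r z) · r dz dr dθ.

Inner (z): 49r^2/2.
Middle (r from 0 to 4): 1568/3.
Outer (θ): 1568π/3.

Therefore the triple integral equals 1568π/3.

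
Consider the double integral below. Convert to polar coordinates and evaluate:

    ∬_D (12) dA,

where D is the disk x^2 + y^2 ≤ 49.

The region D is 0 ≤ r ≤ 7, 0 ≤ θ ≤ 2π in polar coordinates, where x = r cos(θ), y = r sin(θ), and dA = r dr dθ.

Under the substitution, the integrand becomes 12, so

    ∬_D (12) dA = ∫_{0}^{2π} ∫_{0}^{7} (12) · r dr dθ.

Inner integral (in r): ∫_{0}^{7} (12) · r dr = 294.

Outer integral (in θ): ∫_{0}^{2π} (294) dθ = 588π.

Therefore ∬_D (12) dA = 588π.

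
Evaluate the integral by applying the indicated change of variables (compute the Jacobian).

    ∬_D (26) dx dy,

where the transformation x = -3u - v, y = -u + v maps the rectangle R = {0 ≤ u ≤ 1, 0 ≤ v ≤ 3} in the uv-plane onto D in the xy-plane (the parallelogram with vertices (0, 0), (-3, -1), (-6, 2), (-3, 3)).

Compute the Jacobian determinant of (x, y) with respect to (u, v):

    ∂(x,y)/∂(u,v) = | -3  -1 | = (-3)(1) - (-1)(-1) = -4.
                   | -1  1 |

Its absolute value is |J| = 4 (the area scaling factor).

Substituting x = -3u - v, y = -u + v into the integrand,

    26 → 26,

so the integral becomes

    ∬_R (26) · |J| du dv = ∫_0^1 ∫_0^3 (104) dv du.

Inner (v): 312.
Outer (u): 312.

Therefore ∬_D (26) dx dy = 312.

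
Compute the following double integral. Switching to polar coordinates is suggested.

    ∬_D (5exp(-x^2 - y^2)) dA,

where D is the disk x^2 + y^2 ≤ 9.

The region D is 0 ≤ r ≤ 3, 0 ≤ θ ≤ 2π in polar coordinates, where x = r cos(θ), y = r sin(θ), and dA = r dr dθ.

Under the substitution, the integrand becomes 5exp(-r^2), so

    ∬_D (5exp(-x^2 - y^2)) dA = ∫_{0}^{2π} ∫_{0}^{3} (5exp(-r^2)) · r dr dθ.

Inner integral (in r): ∫_{0}^{3} (5exp(-r^2)) · r dr = 5/2 - 5exp(-9)/2.

Outer integral (in θ): ∫_{0}^{2π} (5/2 - 5exp(-9)/2) dθ = -5π exp(-9) + 5π.

Therefore ∬_D (5exp(-x^2 - y^2)) dA = -5π exp(-9) + 5π.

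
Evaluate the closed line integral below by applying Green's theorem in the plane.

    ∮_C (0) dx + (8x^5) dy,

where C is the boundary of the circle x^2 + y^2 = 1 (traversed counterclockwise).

Green's theorem converts the closed line integral into a double integral over the enclosed region D:

    ∮_C P dx + Q dy = ∬_D (∂Q/∂x - ∂P/∂y) dA.

Here P = 0, Q = 8x^5, so

    ∂Q/∂x = 40x^4,    ∂P/∂y = 0,
    ∂Q/∂x - ∂P/∂y = 40x^4.

D is the region x^2 + y^2 ≤ 1. Evaluating the double integral:

In polar coordinates (x = r cos θ, y = r sin θ, dA = r dr dθ) the integrand becomes 40r^4cos(θ)^4, so

    ∬_D (40x^4) dA = ∫_0^{2π} ∫_0^{1} (40r^4cos(θ)^4) · r dr dθ.

Inner (r from 0 to 1): 20cos(θ)^4/3.
Outer (θ from 0 to 2π): 5π.

Therefore ∮_C P dx + Q dy = 5π.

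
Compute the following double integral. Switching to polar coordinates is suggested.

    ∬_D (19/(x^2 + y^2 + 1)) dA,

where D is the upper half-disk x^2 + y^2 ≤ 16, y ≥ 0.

The region D is 0 ≤ r ≤ 4, 0 ≤ θ ≤ π in polar coordinates, where x = r cos(θ), y = r sin(θ), and dA = r dr dθ.

Under the substitution, the integrand becomes 19/(r^2 + 1), so

    ∬_D (19/(x^2 + y^2 + 1)) dA = ∫_{0}^{π} ∫_{0}^{4} (19/(r^2 + 1)) · r dr dθ.

Inner integral (in r): ∫_{0}^{4} (19/(r^2 + 1)) · r dr = 19log(17)/2.

Outer integral (in θ): ∫_{0}^{π} (19log(17)/2) dθ = 19π log(17)/2.

Therefore ∬_D (19/(x^2 + y^2 + 1)) dA = 19π log(17)/2.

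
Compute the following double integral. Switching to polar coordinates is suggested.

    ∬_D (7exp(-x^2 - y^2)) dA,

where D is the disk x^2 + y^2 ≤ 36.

The region D is 0 ≤ r ≤ 6, 0 ≤ θ ≤ 2π in polar coordinates, where x = r cos(θ), y = r sin(θ), and dA = r dr dθ.

Under the substitution, the integrand becomes 7exp(-r^2), so

    ∬_D (7exp(-x^2 - y^2)) dA = ∫_{0}^{2π} ∫_{0}^{6} (7exp(-r^2)) · r dr dθ.

Inner integral (in r): ∫_{0}^{6} (7exp(-r^2)) · r dr = 7/2 - 7exp(-36)/2.

Outer integral (in θ): ∫_{0}^{2π} (7/2 - 7exp(-36)/2) dθ = -7π exp(-36) + 7π.

Therefore ∬_D (7exp(-x^2 - y^2)) dA = -7π exp(-36) + 7π.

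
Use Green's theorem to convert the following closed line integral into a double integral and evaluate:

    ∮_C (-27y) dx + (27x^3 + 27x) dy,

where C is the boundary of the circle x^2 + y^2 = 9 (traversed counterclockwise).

Green's theorem converts the closed line integral into a double integral over the enclosed region D:

    ∮_C P dx + Q dy = ∬_D (∂Q/∂x - ∂P/∂y) dA.

Here P = -27y, Q = 27x^3 + 27x, so

    ∂Q/∂x = 81x^2 + 27,    ∂P/∂y = -27,
    ∂Q/∂x - ∂P/∂y = 81x^2 + 54.

D is the region x^2 + y^2 ≤ 9. Evaluating the double integral:

In polar coordinates (x = r cos θ, y = r sin θ, dA = r dr dθ) the integrand becomes 81r^2cos(θ)^2 + 54, so

    ∬_D (81x^2 + 54) dA = ∫_0^{2π} ∫_0^{3} (81r^2cos(θ)^2 + 54) · r dr dθ.

Inner (r from 0 to 3): 6561cos(θ)^2/4 + 243.
Outer (θ from 0 to 2π): 8505π/4.

Therefore ∮_C P dx + Q dy = 8505π/4.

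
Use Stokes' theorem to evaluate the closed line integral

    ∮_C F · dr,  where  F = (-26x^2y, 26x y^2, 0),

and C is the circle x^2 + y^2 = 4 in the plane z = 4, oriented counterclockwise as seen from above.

Let S be the flat disk x^2 + y^2 ≤ 4 in the plane z = 4, with upward unit normal n̂ = ẑ. By Stokes' theorem,

    ∮_C F · dr = ∬_S (∇ × F) · n̂ dS = ∬_D (curl F)_z dA,

where D is the disk x^2 + y^2 ≤ 4.

Compute the curl of F = (-26x^2y, 26x y^2, 0):
    (∇ × F)_x = ∂F_z/∂y - ∂F_y/∂z = 0,
    (∇ × F)_y = ∂F_x/∂z - ∂F_z/∂x = 0,
    (∇ × F)_z = ∂F_y/∂x - ∂F_x/∂y = 26x^2 + 26y^2.

On z = 4, (curl F)_z = 26x^2 + 26y^2.

Convert to polar (x = r cos θ, y = r sin θ, dA = r dr dθ); the integrand becomes 26r^2, so

    ∬_D (curl F)_z dA = ∫_0^{2π} ∫_0^{2} (26r^2) · r dr dθ.

Inner (r from 0 to 2): 104.
Outer (θ from 0 to 2π): 208π.

Therefore ∮_C F · dr = 208π.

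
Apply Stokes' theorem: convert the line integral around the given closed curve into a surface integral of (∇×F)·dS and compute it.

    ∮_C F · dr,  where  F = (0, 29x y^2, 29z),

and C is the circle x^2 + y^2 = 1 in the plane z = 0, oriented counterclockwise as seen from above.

Let S be the flat disk x^2 + y^2 ≤ 1 in the plane z = 0, with upward unit normal n̂ = ẑ. By Stokes' theorem,

    ∮_C F · dr = ∬_S (∇ × F) · n̂ dS = ∬_D (curl F)_z dA,

where D is the disk x^2 + y^2 ≤ 1.

Compute the curl of F = (0, 29x y^2, 29z):
    (∇ × F)_x = ∂F_z/∂y - ∂F_y/∂z = 0,
    (∇ × F)_y = ∂F_x/∂z - ∂F_z/∂x = 0,
    (∇ × F)_z = ∂F_y/∂x - ∂F_x/∂y = 29y^2.

On z = 0, (curl F)_z = 29y^2.

Convert to polar (x = r cos θ, y = r sin θ, dA = r dr dθ); the integrand becomes 29r^2sin(θ)^2, so

    ∬_D (curl F)_z dA = ∫_0^{2π} ∫_0^{1} (29r^2sin(θ)^2) · r dr dθ.

Inner (r from 0 to 1): 29sin(θ)^2/4.
Outer (θ from 0 to 2π): 29π/4.

Therefore ∮_C F · dr = 29π/4.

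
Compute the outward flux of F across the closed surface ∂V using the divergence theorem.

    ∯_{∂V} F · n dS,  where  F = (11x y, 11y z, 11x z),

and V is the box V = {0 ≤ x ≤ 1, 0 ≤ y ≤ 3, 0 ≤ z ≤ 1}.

By the divergence theorem,

    ∯_{∂V} F · n dS = ∭_V (∇ · F) dV.

Compute the divergence:
    ∇ · F = ∂F_x/∂x + ∂F_y/∂y + ∂F_z/∂z = 11y + 11z + 11x = 11x + 11y + 11z.

V is a rectangular box, so dV = dx dy dz with 0 ≤ x ≤ 1, 0 ≤ y ≤ 3, 0 ≤ z ≤ 1.

Integrate (11x + 11y + 11z) over V as an iterated integral:

    ∭_V (∇·F) dV = ∫_0^{1} ∫_0^{3} ∫_0^{1} (11x + 11y + 11z) dz dy dx.

Inner (z from 0 to 1): 11x + 11y + 11/2.
Middle (y from 0 to 3): 33x + 66.
Outer (x from 0 to 1): 165/2.

Therefore ∯_{∂V} F · n dS = 165/2.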